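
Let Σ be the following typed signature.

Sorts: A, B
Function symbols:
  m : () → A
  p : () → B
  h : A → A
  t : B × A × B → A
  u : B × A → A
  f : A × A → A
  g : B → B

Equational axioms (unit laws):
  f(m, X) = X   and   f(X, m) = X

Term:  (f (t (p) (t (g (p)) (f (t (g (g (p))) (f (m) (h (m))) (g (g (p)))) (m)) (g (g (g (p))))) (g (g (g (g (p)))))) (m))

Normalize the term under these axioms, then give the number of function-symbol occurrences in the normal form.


size = 23

1. (f (t (p) (t (g (p)) (f (t (g (g (p))) (f (m) (h (m))) (g (g (p)))) (m)) (g (g (g (p))))) (g (g (g (g (p)))))) (m))  →  (t (p) (t (g (p)) (f (t (g (g (p))) (f (m) (h (m))) (g (g (p)))) (m)) (g (g (g (p))))) (g (g (g (g (p))))))
2. (t (p) (t (g (p)) (f (t (g (g (p))) (f (m) (h (m))) (g (g (p)))) (m)) (g (g (g (p))))) (g (g (g (g (p))))))  →  (t (p) (t (g (p)) (t (g (g (p))) (f (m) (h (m))) (g (g (p)))) (g (g (g (p))))) (g (g (g (g (p))))))
3. (t (p) (t (g (p)) (t (g (g (p))) (f (m) (h (m))) (g (g (p)))) (g (g (g (p))))) (g (g (g (g (p))))))  →  (t (p) (t (g (p)) (t (g (g (p))) (h (m)) (g (g (p)))) (g (g (g (p))))) (g (g (g (g (p))))))
normal form: (t (p) (t (g (p)) (t (g (g (p))) (h (m)) (g (g (p)))) (g (g (g (p))))) (g (g (g (g (p))))))


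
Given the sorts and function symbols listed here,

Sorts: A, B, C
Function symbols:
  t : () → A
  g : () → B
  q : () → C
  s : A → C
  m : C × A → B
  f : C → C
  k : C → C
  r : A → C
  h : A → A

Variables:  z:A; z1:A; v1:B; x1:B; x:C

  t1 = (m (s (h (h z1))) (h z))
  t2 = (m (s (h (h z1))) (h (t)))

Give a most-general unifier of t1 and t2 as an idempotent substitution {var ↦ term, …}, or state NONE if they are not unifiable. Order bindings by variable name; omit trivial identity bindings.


{z ↦ (t)}


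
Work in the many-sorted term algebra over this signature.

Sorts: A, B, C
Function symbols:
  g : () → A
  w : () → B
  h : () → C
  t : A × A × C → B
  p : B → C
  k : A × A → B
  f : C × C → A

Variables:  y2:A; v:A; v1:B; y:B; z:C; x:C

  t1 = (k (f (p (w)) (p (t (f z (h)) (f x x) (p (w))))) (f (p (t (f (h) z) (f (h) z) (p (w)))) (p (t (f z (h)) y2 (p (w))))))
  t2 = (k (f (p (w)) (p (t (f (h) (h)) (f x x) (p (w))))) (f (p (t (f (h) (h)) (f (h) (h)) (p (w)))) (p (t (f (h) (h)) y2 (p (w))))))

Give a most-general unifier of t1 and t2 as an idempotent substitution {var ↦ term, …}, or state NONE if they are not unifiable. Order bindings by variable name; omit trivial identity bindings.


{z ↦ (h)}


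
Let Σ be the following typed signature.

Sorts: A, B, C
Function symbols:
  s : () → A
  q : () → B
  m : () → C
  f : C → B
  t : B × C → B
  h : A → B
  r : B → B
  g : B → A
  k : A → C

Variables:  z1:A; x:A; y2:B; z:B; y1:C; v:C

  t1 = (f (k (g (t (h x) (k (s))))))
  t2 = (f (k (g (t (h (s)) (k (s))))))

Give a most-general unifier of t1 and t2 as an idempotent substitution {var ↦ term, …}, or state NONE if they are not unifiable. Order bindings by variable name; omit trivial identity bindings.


{x ↦ (s)}


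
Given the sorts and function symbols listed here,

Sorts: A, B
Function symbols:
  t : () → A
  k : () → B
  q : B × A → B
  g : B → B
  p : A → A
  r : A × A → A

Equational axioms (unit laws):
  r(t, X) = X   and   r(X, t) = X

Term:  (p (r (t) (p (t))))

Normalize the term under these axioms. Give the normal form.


1. (p (r (t) (p (t))))  →  (p (p (t)))

normal form = (p (p (t)))


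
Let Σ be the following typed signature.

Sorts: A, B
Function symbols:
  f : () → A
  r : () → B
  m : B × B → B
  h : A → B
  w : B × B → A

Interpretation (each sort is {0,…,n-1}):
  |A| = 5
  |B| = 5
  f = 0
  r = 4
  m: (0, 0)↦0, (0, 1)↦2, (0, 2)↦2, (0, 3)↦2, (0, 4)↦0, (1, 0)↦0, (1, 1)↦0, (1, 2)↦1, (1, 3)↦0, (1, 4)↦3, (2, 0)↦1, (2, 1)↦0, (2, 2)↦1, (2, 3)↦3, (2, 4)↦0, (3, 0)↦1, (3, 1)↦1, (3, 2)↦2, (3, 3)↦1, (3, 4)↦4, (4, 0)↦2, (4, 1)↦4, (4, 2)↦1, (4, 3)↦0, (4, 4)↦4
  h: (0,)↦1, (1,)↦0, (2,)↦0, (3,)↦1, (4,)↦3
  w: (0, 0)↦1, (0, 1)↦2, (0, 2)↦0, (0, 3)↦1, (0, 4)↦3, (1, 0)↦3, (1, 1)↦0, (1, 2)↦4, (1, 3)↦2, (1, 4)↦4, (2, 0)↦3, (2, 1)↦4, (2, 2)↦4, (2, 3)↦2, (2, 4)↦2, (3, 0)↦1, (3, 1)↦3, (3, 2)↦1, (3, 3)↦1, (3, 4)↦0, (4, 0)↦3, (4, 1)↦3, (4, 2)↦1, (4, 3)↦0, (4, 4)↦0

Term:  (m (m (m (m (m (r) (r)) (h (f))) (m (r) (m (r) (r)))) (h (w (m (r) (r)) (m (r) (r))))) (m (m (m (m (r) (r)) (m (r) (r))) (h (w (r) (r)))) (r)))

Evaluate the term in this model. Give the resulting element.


value = 4

  r = 4
  r = 4
  (m (r) (r)) = m(4, 4) = 4
  f = 0
  (h (f)) = h(0,) = 1
  (m (m (r) (r)) (h (f))) = m(4, 1) = 4
  r = 4
  r = 4
  r = 4
  (m (r) (r)) = m(4, 4) = 4
  (m (r) (m (r) (r))) = m(4, 4) = 4
  (m (m (m (r) (r)) (h (f))) (m (r) (m (r) (r)))) = m(4, 4) = 4
  r = 4
  r = 4
  (m (r) (r)) = m(4, 4) = 4
  r = 4
  r = 4
  (m (r) (r)) = m(4, 4) = 4
  (w (m (r) (r)) (m (r) (r))) = w(4, 4) = 0
  (h (w (m (r) (r)) (m (r) (r)))) = h(0,) = 1
  (m (m (m (m (r) (r)) (h (f))) (m (r) (m (r) (r)))) (h (w (m (r) (r)) (m (r) (r))))) = m(4, 1) = 4
  r = 4
  r = 4
  (m (r) (r)) = m(4, 4) = 4
  r = 4
  r = 4
  (m (r) (r)) = m(4, 4) = 4
  (m (m (r) (r)) (m (r) (r))) = m(4, 4) = 4
  r = 4
  r = 4
  (w (r) (r)) = w(4, 4) = 0
  (h (w (r) (r))) = h(0,) = 1
  (m (m (m (r) (r)) (m (r) (r))) (h (w (r) (r)))) = m(4, 1) = 4
  r = 4
  (m (m (m (m (r) (r)) (m (r) (r))) (h (w (r) (r)))) (r)) = m(4, 4) = 4
  (m (m (m (m (m (r) (r)) (h (f))) (m (r) (m (r) (r)))) (h (w (m (r) (r)) (m (r) (r))))) (m (m (m (m (r) (r)) (m (r) (r))) (h (w (r) (r)))) (r))) = m(4, 4) = 4


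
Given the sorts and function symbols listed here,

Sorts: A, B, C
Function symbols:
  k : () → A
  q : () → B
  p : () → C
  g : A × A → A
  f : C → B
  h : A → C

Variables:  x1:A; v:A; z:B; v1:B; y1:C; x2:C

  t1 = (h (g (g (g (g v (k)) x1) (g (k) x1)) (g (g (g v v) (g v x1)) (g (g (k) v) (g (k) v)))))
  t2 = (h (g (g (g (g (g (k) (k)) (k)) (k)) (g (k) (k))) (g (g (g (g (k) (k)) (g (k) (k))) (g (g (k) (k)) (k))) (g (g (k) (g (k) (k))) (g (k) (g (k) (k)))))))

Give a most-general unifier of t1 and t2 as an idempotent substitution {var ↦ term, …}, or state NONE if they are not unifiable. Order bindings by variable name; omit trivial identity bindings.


{v ↦ (g (k) (k)), x1 ↦ (k)}


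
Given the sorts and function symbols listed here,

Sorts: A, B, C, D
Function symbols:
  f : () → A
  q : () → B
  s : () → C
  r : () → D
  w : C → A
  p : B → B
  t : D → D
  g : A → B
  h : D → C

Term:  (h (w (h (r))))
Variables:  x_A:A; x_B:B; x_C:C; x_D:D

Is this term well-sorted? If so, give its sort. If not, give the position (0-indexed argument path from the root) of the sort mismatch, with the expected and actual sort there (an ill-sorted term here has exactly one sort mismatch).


      (r) : D
    (h (r)) : C
  (w (h (r))) : A
(h (w (h (r)))) : ✗ arg 0 at [0] has sort A, expected D

ill-sorted at position [0]: expected D, got A


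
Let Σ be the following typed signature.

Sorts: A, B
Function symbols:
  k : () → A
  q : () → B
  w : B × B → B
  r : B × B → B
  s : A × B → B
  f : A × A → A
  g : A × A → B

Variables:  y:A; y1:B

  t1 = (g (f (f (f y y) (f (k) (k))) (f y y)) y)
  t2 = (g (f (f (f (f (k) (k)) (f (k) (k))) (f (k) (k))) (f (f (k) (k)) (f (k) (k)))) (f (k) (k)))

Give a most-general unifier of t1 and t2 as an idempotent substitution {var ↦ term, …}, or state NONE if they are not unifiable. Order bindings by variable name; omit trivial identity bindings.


{y ↦ (f (k) (k))}


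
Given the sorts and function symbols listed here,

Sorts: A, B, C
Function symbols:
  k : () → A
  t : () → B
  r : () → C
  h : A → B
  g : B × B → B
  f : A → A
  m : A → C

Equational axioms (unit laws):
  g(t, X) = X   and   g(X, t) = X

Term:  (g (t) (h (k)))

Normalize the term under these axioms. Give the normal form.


1. (g (t) (h (k)))  →  (h (k))

normal form = (h (k))


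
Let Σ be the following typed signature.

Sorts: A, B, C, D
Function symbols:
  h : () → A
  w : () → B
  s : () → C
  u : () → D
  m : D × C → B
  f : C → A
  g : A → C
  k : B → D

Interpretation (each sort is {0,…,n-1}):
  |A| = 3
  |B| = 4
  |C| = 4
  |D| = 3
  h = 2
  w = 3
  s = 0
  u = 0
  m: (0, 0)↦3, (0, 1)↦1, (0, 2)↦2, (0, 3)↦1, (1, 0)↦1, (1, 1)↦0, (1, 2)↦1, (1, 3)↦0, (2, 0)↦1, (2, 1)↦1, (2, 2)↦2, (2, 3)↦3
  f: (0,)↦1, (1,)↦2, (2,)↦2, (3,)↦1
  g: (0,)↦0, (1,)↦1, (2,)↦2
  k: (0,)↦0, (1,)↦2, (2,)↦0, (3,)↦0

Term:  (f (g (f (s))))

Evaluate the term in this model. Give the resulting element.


  s = 0
  (f (s)) = f(0,) = 1
  (g (f (s))) = g(1,) = 1
  (f (g (f (s)))) = f(1,) = 2

value = 2


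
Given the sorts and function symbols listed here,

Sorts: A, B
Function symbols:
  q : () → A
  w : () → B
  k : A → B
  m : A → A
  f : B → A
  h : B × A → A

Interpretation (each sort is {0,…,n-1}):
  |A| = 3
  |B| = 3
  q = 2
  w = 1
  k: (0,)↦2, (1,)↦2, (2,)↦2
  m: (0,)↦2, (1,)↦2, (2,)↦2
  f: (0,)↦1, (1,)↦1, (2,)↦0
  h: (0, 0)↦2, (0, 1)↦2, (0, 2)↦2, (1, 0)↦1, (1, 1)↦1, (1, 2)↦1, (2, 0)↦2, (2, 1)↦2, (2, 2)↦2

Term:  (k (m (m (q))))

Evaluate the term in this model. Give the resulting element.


  q = 2
  (m (q)) = m(2,) = 2
  (m (m (q))) = m(2,) = 2
  (k (m (m (q)))) = k(2,) = 2

value = 2


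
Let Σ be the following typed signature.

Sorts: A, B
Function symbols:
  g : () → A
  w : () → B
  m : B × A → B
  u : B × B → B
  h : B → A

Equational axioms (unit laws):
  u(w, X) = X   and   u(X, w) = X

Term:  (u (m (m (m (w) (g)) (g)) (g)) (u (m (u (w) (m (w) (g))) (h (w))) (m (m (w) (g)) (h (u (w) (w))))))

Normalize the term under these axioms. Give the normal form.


normal form = (u (m (m (m (w) (g)) (g)) (g)) (u (m (m (w) (g)) (h (w))) (m (m (w) (g)) (h (w)))))

1. (u (m (m (m (w) (g)) (g)) (g)) (u (m (u (w) (m (w) (g))) (h (w))) (m (m (w) (g)) (h (u (w) (w))))))  →  (u (m (m (m (w) (g)) (g)) (g)) (u (m (m (w) (g)) (h (w))) (m (m (w) (g)) (h (u (w) (w))))))
2. (u (m (m (m (w) (g)) (g)) (g)) (u (m (m (w) (g)) (h (w))) (m (m (w) (g)) (h (u (w) (w))))))  →  (u (m (m (m (w) (g)) (g)) (g)) (u (m (m (w) (g)) (h (w))) (m (m (w) (g)) (h (w)))))


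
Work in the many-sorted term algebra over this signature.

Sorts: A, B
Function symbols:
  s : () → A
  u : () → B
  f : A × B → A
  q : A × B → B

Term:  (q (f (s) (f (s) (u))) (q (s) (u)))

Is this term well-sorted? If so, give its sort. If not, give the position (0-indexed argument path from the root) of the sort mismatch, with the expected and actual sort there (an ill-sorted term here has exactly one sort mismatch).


ill-sorted at position [0, 1]: expected B, got A

    (s) : A
      (s) : A
      (u) : B
    (f (s) (u)) : A
  (f (s) (f (s) (u))) : ✗ arg 1 at [0, 1] has sort A, expected B
    (s) : A
    (u) : B
  (q (s) (u)) : B


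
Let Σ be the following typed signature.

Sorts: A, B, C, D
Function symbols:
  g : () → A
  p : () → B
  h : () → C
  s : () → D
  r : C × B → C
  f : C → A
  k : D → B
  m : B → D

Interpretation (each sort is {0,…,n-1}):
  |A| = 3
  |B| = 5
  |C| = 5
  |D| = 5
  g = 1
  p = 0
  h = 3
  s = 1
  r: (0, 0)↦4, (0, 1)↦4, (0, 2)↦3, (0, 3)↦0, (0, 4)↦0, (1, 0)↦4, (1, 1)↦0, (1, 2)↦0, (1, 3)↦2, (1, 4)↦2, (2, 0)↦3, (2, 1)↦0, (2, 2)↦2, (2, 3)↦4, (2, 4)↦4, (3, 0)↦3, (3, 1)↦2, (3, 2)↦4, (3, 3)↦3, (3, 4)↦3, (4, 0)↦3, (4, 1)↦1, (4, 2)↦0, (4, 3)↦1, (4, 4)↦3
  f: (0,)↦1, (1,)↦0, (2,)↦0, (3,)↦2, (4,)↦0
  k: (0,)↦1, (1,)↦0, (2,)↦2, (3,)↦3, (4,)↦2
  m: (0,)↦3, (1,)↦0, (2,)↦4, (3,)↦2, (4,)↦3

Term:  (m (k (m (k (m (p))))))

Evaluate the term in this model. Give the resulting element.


value = 4

  p = 0
  (m (p)) = m(0,) = 3
  (k (m (p))) = k(3,) = 3
  (m (k (m (p)))) = m(3,) = 2
  (k (m (k (m (p))))) = k(2,) = 2
  (m (k (m (k (m (p)))))) = m(2,) = 4


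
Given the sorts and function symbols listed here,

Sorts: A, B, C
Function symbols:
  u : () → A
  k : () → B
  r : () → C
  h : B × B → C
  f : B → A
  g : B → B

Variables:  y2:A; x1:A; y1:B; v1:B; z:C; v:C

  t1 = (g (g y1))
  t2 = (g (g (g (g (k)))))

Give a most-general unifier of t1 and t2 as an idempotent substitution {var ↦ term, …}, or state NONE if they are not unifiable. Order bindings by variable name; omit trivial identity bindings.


{y1 ↦ (g (g (k)))}


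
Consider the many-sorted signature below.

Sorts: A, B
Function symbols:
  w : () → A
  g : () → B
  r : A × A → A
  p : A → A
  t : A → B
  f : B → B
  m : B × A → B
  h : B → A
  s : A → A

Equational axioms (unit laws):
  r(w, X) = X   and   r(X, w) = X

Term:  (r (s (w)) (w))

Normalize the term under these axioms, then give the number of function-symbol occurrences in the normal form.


size = 2

1. (r (s (w)) (w))  →  (s (w))
normal form: (s (w))


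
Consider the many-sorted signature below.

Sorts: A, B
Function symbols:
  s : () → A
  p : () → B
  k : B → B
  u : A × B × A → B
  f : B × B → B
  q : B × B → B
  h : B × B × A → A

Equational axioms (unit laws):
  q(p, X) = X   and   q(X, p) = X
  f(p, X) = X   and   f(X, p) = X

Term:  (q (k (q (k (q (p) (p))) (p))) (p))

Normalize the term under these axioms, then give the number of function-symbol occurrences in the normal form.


1. (q (k (q (k (q (p) (p))) (p))) (p))  →  (k (q (k (q (p) (p))) (p)))
2. (k (q (k (q (p) (p))) (p)))  →  (k (k (q (p) (p))))
3. (k (k (q (p) (p))))  →  (k (k (p)))
normal form: (k (k (p)))

size = 3


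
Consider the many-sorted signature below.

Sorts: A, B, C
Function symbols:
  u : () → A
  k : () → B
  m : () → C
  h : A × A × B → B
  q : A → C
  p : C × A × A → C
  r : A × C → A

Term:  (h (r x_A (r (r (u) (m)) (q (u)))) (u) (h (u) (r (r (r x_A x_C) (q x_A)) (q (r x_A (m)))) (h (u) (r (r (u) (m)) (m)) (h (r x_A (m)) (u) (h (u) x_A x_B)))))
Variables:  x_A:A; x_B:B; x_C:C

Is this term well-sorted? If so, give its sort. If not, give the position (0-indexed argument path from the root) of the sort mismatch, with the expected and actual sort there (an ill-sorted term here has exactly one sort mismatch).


    x_A : A
        (u) : A
        (m) : C
      (r (u) (m)) : A
        (u) : A
      (q (u)) : C
    (r (r (u) (m)) (q (u))) : A
  (r x_A (r (r (u) (m)) (q (u)))) : ✗ arg 1 at [0, 1] has sort A, expected C
  (u) : A
    (u) : A
          x_A : A
          x_C : C
        (r x_A x_C) : A
          x_A : A
        (q x_A) : C
      (r (r x_A x_C) (q x_A)) : A
          x_A : A
          (m) : C
        (r x_A (m)) : A
      (q (r x_A (m))) : C
    (r (r (r x_A x_C) (q x_A)) (q (r x_A (m)))) : A
      (u) : A
          (u) : A
          (m) : C
        (r (u) (m)) : A
        (m) : C
      (r (r (u) (m)) (m)) : A
          x_A : A
          (m) : C
        (r x_A (m)) : A
        (u) : A
          (u) : A
          x_A : A
          x_B : B
        (h (u) x_A x_B) : B
      (h (r x_A (m)) (u) (h (u) x_A x_B)) : B
    (h (u) (r (r (u) (m)) (m)) (h (r x_A (m)) (u) (h (u) x_A x_B))) : B
  (h (u) (r (r (r x_A x_C) (q x_A)) (q (r x_A (m)))) (h (u) (r (r (u) (m)) (m)) (h (r x_A (m)) (u) (h (u) x_A x_B)))) : B

ill-sorted at position [0, 1]: expected C, got A


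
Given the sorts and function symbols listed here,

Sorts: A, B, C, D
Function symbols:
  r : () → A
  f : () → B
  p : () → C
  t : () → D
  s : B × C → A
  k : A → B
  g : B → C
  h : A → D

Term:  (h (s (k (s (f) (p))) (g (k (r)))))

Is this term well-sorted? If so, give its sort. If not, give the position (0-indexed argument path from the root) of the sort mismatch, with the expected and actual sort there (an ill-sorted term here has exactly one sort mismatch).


well-sorted; sort = D

        (f) : B
        (p) : C
      (s (f) (p)) : A
    (k (s (f) (p))) : B
        (r) : A
      (k (r)) : B
    (g (k (r))) : C
  (s (k (s (f) (p))) (g (k (r)))) : A
(h (s (k (s (f) (p))) (g (k (r))))) : D


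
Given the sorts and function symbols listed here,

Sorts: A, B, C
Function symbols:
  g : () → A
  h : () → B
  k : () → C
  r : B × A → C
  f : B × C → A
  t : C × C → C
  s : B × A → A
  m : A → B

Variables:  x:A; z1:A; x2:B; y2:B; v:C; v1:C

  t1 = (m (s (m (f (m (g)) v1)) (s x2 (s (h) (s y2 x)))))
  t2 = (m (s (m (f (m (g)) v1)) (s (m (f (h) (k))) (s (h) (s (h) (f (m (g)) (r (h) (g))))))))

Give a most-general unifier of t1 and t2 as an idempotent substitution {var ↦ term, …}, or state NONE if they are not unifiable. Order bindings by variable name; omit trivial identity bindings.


{x ↦ (f (m (g)) (r (h) (g))), x2 ↦ (m (f (h) (k))), y2 ↦ (h)}


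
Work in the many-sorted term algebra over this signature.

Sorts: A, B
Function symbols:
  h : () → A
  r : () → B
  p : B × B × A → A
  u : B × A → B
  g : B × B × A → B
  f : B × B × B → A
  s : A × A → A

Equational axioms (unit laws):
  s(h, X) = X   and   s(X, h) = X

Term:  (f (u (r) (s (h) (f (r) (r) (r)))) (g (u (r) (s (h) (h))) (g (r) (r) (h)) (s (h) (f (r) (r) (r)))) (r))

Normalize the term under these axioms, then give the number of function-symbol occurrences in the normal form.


1. (f (u (r) (s (h) (f (r) (r) (r)))) (g (u (r) (s (h) (h))) (g (r) (r) (h)) (s (h) (f (r) (r) (r)))) (r))  →  (f (u (r) (f (r) (r) (r))) (g (u (r) (s (h) (h))) (g (r) (r) (h)) (s (h) (f (r) (r) (r)))) (r))
2. (f (u (r) (f (r) (r) (r))) (g (u (r) (s (h) (h))) (g (r) (r) (h)) (s (h) (f (r) (r) (r)))) (r))  →  (f (u (r) (f (r) (r) (r))) (g (u (r) (h)) (g (r) (r) (h)) (s (h) (f (r) (r) (r)))) (r))
3. (f (u (r) (f (r) (r) (r))) (g (u (r) (h)) (g (r) (r) (h)) (s (h) (f (r) (r) (r)))) (r))  →  (f (u (r) (f (r) (r) (r))) (g (u (r) (h)) (g (r) (r) (h)) (f (r) (r) (r))) (r))
normal form: (f (u (r) (f (r) (r) (r))) (g (u (r) (h)) (g (r) (r) (h)) (f (r) (r) (r))) (r))

size = 20


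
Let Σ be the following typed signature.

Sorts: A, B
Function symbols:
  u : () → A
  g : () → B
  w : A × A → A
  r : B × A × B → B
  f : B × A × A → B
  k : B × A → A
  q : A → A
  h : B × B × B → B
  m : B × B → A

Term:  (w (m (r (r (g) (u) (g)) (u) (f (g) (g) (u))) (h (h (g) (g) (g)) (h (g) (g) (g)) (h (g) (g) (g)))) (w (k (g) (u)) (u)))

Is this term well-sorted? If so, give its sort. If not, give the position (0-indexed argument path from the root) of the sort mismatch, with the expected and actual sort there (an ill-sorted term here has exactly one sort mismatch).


ill-sorted at position [0, 0, 2, 1]: expected A, got B

        (g) : B
        (u) : A
        (g) : B
      (r (g) (u) (g)) : B
      (u) : A
        (g) : B
        (g) : B
        (u) : A
      (f (g) (g) (u)) : ✗ arg 1 at [0, 0, 2, 1] has sort B, expected A
        (g) : B
        (g) : B
        (g) : B
      (h (g) (g) (g)) : B
        (g) : B
        (g) : B
        (g) : B
      (h (g) (g) (g)) : B
        (g) : B
        (g) : B
        (g) : B
      (h (g) (g) (g)) : B
    (h (h (g) (g) (g)) (h (g) (g) (g)) (h (g) (g) (g))) : B
      (g) : B
      (u) : A
    (k (g) (u)) : A
    (u) : A
  (w (k (g) (u)) (u)) : A


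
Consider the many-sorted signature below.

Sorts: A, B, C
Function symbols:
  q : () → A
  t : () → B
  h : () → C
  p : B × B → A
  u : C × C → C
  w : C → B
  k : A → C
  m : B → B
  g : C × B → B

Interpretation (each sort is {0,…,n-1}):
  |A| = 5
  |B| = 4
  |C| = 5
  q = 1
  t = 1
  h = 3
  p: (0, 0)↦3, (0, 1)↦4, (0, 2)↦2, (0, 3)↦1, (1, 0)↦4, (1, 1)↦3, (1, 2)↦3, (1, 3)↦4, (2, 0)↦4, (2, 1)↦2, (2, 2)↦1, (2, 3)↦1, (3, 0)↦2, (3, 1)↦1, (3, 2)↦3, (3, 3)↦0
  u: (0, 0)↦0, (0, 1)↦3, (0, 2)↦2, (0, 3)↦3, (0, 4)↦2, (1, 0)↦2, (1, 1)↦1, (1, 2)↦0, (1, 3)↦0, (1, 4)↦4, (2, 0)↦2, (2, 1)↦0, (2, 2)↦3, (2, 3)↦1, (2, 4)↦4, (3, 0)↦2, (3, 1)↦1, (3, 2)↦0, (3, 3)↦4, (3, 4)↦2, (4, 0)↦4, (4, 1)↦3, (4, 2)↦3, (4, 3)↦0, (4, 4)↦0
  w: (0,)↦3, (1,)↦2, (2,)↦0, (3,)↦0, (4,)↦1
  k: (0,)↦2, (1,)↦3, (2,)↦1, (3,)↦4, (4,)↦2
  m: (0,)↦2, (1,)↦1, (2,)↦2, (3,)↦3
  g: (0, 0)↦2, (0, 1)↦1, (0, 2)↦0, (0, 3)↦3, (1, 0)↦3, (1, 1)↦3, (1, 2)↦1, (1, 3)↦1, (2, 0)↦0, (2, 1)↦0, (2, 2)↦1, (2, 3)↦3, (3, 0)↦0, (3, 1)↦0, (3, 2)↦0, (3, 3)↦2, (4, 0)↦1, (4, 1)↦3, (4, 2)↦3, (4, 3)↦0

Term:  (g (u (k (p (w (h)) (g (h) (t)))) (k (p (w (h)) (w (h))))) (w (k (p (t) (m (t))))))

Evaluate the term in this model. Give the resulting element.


  h = 3
  (w (h)) = w(3,) = 0
  h = 3
  t = 1
  (g (h) (t)) = g(3, 1) = 0
  (p (w (h)) (g (h) (t))) = p(0, 0) = 3
  (k (p (w (h)) (g (h) (t)))) = k(3,) = 4
  h = 3
  (w (h)) = w(3,) = 0
  h = 3
  (w (h)) = w(3,) = 0
  (p (w (h)) (w (h))) = p(0, 0) = 3
  (k (p (w (h)) (w (h)))) = k(3,) = 4
  (u (k (p (w (h)) (g (h) (t)))) (k (p (w (h)) (w (h))))) = u(4, 4) = 0
  t = 1
  t = 1
  (m (t)) = m(1,) = 1
  (p (t) (m (t))) = p(1, 1) = 3
  (k (p (t) (m (t)))) = k(3,) = 4
  (w (k (p (t) (m (t))))) = w(4,) = 1
  (g (u (k (p (w (h)) (g (h) (t)))) (k (p (w (h)) (w (h))))) (w (k (p (t) (m (t)))))) = g(0, 1) = 1

value = 1


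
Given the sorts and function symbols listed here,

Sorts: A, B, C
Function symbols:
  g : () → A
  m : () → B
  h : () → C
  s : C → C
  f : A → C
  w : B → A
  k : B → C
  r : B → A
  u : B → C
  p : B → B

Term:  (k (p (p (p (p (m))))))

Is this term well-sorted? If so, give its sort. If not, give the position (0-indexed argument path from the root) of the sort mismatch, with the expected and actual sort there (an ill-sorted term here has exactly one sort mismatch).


          (m) : B
        (p (m)) : B
      (p (p (m))) : B
    (p (p (p (m)))) : B
  (p (p (p (p (m))))) : B
(k (p (p (p (p (m)))))) : C

well-sorted; sort = C


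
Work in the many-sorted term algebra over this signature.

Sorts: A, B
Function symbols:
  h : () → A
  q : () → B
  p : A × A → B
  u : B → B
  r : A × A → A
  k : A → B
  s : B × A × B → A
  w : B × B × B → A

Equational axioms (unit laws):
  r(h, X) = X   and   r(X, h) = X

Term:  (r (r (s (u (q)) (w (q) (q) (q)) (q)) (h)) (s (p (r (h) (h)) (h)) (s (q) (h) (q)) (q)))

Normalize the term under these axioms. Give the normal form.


1. (r (r (s (u (q)) (w (q) (q) (q)) (q)) (h)) (s (p (r (h) (h)) (h)) (s (q) (h) (q)) (q)))  →  (r (s (u (q)) (w (q) (q) (q)) (q)) (s (p (r (h) (h)) (h)) (s (q) (h) (q)) (q)))
2. (r (s (u (q)) (w (q) (q) (q)) (q)) (s (p (r (h) (h)) (h)) (s (q) (h) (q)) (q)))  →  (r (s (u (q)) (w (q) (q) (q)) (q)) (s (p (h) (h)) (s (q) (h) (q)) (q)))

normal form = (r (s (u (q)) (w (q) (q) (q)) (q)) (s (p (h) (h)) (s (q) (h) (q)) (q)))


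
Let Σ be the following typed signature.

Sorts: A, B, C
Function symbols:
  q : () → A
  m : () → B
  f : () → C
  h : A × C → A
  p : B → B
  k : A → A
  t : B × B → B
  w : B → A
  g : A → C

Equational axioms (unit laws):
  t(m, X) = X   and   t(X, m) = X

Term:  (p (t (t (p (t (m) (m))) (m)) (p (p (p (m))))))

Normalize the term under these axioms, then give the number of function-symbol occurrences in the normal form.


size = 8

1. (p (t (t (p (t (m) (m))) (m)) (p (p (p (m))))))  →  (p (t (p (t (m) (m))) (p (p (p (m))))))
2. (p (t (p (t (m) (m))) (p (p (p (m))))))  →  (p (t (p (m)) (p (p (p (m))))))
normal form: (p (t (p (m)) (p (p (p (m))))))


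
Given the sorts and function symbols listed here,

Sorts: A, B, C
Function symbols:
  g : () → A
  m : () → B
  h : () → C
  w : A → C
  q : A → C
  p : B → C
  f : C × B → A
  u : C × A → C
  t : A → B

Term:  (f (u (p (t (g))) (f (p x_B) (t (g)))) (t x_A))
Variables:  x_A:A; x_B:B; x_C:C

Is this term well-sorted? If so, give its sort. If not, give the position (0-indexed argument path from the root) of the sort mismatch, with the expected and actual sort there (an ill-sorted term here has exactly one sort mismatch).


well-sorted; sort = A

        (g) : A
      (t (g)) : B
    (p (t (g))) : C
        x_B : B
      (p x_B) : C
        (g) : A
      (t (g)) : B
    (f (p x_B) (t (g))) : A
  (u (p (t (g))) (f (p x_B) (t (g)))) : C
    x_A : A
  (t x_A) : B
(f (u (p (t (g))) (f (p x_B) (t (g)))) (t x_A)) : A


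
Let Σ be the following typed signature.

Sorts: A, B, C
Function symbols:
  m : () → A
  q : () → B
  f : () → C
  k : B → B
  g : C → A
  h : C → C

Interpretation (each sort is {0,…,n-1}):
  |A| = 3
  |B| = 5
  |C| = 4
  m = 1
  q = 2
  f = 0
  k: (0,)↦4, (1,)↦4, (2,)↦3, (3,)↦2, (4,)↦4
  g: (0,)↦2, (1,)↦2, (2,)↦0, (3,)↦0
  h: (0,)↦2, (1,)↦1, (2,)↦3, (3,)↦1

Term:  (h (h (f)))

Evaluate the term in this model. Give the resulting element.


value = 3

  f = 0
  (h (f)) = h(0,) = 2
  (h (h (f))) = h(2,) = 3


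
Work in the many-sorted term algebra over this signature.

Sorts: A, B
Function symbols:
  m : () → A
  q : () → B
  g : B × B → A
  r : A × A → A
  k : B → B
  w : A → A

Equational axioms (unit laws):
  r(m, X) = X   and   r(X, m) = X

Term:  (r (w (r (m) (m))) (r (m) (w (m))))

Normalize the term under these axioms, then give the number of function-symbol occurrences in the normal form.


size = 5

1. (r (w (r (m) (m))) (r (m) (w (m))))  →  (r (w (m)) (r (m) (w (m))))
2. (r (w (m)) (r (m) (w (m))))  →  (r (w (m)) (w (m)))
normal form: (r (w (m)) (w (m)))


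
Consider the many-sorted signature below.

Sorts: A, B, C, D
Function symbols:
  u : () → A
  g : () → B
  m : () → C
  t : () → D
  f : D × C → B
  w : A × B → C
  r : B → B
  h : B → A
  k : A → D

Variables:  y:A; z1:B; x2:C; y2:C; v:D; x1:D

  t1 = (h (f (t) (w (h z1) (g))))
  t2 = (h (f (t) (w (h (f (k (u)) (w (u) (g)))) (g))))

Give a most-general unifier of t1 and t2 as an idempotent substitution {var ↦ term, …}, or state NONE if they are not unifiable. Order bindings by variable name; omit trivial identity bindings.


{z1 ↦ (f (k (u)) (w (u) (g)))}


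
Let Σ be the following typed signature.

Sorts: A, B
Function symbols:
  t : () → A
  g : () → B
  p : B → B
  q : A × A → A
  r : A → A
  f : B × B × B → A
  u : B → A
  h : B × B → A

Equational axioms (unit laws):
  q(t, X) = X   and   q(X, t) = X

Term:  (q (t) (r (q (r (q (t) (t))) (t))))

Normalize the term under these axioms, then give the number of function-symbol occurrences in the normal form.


1. (q (t) (r (q (r (q (t) (t))) (t))))  →  (r (q (r (q (t) (t))) (t)))
2. (r (q (r (q (t) (t))) (t)))  →  (r (r (q (t) (t))))
3. (r (r (q (t) (t))))  →  (r (r (t)))
normal form: (r (r (t)))

size = 3


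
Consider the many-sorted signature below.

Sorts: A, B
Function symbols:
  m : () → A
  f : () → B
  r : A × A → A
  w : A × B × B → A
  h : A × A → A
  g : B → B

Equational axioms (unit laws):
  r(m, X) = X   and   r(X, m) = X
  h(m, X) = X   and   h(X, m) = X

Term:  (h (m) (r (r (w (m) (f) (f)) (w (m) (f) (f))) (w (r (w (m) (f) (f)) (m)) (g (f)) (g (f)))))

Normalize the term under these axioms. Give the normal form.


1. (h (m) (r (r (w (m) (f) (f)) (w (m) (f) (f))) (w (r (w (m) (f) (f)) (m)) (g (f)) (g (f)))))  →  (r (r (w (m) (f) (f)) (w (m) (f) (f))) (w (r (w (m) (f) (f)) (m)) (g (f)) (g (f))))
2. (r (r (w (m) (f) (f)) (w (m) (f) (f))) (w (r (w (m) (f) (f)) (m)) (g (f)) (g (f))))  →  (r (r (w (m) (f) (f)) (w (m) (f) (f))) (w (w (m) (f) (f)) (g (f)) (g (f))))

normal form = (r (r (w (m) (f) (f)) (w (m) (f) (f))) (w (w (m) (f) (f)) (g (f)) (g (f))))


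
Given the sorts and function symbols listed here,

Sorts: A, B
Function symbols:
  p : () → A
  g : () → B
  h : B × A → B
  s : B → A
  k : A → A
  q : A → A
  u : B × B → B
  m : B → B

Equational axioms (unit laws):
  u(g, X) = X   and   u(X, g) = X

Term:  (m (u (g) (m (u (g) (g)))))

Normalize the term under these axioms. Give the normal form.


normal form = (m (m (g)))

1. (m (u (g) (m (u (g) (g)))))  →  (m (m (u (g) (g))))
2. (m (m (u (g) (g))))  →  (m (m (g)))


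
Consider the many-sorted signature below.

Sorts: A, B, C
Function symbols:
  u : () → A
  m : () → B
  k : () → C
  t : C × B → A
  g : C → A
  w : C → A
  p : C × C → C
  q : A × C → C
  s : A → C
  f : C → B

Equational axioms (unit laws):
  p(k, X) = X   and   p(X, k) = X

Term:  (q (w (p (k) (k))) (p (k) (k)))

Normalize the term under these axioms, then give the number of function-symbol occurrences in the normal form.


1. (q (w (p (k) (k))) (p (k) (k)))  →  (q (w (k)) (p (k) (k)))
2. (q (w (k)) (p (k) (k)))  →  (q (w (k)) (k))
normal form: (q (w (k)) (k))

size = 4


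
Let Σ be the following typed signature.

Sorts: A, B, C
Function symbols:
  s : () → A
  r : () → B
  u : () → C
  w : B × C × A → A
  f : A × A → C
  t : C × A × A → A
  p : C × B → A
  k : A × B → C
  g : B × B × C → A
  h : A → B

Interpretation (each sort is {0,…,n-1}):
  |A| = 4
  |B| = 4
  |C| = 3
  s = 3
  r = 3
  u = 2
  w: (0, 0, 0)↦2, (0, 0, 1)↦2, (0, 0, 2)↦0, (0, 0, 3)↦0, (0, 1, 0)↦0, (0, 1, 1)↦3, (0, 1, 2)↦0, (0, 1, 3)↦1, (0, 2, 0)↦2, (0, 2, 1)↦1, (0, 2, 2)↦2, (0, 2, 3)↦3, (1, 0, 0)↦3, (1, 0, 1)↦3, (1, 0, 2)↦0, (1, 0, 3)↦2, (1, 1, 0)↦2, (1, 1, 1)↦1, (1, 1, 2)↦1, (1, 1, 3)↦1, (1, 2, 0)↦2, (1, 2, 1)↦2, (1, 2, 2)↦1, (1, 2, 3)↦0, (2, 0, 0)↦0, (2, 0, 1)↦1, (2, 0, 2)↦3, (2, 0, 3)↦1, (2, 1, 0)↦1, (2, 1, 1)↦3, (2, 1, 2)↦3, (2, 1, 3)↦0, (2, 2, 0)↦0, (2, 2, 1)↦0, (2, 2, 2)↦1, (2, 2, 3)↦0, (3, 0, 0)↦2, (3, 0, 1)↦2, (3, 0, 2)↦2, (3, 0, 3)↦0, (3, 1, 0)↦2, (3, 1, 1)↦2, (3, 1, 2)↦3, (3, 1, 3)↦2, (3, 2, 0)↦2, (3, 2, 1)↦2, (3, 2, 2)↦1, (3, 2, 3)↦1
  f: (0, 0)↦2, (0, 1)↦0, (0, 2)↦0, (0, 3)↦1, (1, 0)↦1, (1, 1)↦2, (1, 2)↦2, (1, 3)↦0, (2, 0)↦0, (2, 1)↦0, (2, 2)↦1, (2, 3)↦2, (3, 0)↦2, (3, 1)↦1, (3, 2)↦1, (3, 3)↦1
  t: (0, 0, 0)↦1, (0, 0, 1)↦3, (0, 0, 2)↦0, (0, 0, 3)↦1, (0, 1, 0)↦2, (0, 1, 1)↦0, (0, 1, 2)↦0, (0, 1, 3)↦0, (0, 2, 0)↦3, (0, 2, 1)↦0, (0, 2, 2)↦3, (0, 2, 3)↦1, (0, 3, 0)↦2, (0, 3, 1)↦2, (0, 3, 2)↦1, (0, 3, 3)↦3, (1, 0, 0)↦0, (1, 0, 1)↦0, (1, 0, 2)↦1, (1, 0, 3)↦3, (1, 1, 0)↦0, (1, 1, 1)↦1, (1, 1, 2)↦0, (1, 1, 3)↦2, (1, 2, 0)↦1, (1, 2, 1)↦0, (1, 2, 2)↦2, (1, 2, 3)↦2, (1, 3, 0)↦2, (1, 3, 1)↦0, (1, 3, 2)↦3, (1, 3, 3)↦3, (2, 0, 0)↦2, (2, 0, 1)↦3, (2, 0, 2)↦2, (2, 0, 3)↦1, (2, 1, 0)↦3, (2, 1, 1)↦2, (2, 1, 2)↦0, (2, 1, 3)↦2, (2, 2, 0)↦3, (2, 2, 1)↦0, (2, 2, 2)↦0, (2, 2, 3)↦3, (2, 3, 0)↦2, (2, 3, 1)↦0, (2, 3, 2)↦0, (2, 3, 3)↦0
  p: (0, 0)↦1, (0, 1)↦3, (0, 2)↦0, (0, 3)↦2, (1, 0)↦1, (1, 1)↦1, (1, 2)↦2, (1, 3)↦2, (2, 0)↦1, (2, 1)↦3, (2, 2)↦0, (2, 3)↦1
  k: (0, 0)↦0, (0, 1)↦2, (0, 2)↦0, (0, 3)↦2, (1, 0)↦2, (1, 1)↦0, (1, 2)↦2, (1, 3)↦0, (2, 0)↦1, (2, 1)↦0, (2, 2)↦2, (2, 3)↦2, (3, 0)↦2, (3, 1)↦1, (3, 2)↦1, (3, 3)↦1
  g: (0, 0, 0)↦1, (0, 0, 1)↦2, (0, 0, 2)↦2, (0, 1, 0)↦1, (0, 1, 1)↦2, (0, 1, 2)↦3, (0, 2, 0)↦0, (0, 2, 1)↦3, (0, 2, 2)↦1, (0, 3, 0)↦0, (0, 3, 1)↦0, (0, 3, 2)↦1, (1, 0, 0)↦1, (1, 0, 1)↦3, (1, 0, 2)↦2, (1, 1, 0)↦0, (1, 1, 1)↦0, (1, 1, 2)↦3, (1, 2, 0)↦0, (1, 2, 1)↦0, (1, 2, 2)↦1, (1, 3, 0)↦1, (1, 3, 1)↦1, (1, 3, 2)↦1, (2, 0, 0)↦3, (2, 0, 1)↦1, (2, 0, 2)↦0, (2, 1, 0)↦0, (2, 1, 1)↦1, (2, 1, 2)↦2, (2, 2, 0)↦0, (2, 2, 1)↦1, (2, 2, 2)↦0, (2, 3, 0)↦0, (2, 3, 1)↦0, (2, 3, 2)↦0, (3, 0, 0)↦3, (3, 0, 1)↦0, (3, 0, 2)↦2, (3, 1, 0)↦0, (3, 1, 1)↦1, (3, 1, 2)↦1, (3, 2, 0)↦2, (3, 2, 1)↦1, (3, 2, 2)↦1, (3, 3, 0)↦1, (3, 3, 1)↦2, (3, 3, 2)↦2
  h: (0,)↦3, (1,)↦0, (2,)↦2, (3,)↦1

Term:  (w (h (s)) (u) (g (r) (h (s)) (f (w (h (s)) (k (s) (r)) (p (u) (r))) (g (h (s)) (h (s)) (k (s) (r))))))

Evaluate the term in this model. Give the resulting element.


value = 2

  s = 3
  (h (s)) = h(3,) = 1
  u = 2
  r = 3
  s = 3
  (h (s)) = h(3,) = 1
  s = 3
  (h (s)) = h(3,) = 1
  s = 3
  r = 3
  (k (s) (r)) = k(3, 3) = 1
  u = 2
  r = 3
  (p (u) (r)) = p(2, 3) = 1
  (w (h (s)) (k (s) (r)) (p (u) (r))) = w(1, 1, 1) = 1
  s = 3
  (h (s)) = h(3,) = 1
  s = 3
  (h (s)) = h(3,) = 1
  s = 3
  r = 3
  (k (s) (r)) = k(3, 3) = 1
  (g (h (s)) (h (s)) (k (s) (r))) = g(1, 1, 1) = 0
  (f (w (h (s)) (k (s) (r)) (p (u) (r))) (g (h (s)) (h (s)) (k (s) (r)))) = f(1, 0) = 1
  (g (r) (h (s)) (f (w (h (s)) (k (s) (r)) (p (u) (r))) (g (h (s)) (h (s)) (k (s) (r))))) = g(3, 1, 1) = 1
  (w (h (s)) (u) (g (r) (h (s)) (f (w (h (s)) (k (s) (r)) (p (u) (r))) (g (h (s)) (h (s)) (k (s) (r)))))) = w(1, 2, 1) = 2


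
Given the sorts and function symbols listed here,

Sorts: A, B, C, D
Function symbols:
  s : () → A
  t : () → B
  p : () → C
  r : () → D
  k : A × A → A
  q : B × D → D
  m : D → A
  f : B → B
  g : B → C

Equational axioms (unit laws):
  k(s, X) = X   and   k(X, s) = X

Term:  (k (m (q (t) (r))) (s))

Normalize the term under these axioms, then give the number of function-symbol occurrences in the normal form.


1. (k (m (q (t) (r))) (s))  →  (m (q (t) (r)))
normal form: (m (q (t) (r)))

size = 4


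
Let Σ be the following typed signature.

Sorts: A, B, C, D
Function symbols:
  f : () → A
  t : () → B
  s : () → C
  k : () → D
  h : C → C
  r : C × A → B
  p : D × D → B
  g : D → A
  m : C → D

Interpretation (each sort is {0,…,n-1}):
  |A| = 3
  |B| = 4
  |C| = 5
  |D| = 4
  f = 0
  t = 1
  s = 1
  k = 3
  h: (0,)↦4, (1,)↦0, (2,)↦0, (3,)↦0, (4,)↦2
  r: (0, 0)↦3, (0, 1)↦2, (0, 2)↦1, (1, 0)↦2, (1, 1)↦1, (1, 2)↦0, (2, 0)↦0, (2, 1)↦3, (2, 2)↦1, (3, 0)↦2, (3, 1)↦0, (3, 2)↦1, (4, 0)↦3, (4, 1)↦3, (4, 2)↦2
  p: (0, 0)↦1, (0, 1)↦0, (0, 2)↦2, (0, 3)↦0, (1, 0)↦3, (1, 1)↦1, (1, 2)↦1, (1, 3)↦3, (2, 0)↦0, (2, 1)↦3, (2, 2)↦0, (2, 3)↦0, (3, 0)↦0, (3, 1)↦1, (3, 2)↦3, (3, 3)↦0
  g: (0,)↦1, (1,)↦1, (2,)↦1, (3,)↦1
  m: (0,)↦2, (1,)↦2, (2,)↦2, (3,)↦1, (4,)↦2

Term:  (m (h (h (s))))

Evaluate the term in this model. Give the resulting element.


value = 2

  s = 1
  (h (s)) = h(1,) = 0
  (h (h (s))) = h(0,) = 4
  (m (h (h (s)))) = m(4,) = 2


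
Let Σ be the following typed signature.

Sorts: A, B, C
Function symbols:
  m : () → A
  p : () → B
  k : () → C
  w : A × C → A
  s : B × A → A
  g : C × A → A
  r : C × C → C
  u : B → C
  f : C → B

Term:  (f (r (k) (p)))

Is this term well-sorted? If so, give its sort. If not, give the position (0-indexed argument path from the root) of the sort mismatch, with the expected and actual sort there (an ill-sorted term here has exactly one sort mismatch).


    (k) : C
    (p) : B
  (r (k) (p)) : ✗ arg 1 at [0, 1] has sort B, expected C

ill-sorted at position [0, 1]: expected C, got B


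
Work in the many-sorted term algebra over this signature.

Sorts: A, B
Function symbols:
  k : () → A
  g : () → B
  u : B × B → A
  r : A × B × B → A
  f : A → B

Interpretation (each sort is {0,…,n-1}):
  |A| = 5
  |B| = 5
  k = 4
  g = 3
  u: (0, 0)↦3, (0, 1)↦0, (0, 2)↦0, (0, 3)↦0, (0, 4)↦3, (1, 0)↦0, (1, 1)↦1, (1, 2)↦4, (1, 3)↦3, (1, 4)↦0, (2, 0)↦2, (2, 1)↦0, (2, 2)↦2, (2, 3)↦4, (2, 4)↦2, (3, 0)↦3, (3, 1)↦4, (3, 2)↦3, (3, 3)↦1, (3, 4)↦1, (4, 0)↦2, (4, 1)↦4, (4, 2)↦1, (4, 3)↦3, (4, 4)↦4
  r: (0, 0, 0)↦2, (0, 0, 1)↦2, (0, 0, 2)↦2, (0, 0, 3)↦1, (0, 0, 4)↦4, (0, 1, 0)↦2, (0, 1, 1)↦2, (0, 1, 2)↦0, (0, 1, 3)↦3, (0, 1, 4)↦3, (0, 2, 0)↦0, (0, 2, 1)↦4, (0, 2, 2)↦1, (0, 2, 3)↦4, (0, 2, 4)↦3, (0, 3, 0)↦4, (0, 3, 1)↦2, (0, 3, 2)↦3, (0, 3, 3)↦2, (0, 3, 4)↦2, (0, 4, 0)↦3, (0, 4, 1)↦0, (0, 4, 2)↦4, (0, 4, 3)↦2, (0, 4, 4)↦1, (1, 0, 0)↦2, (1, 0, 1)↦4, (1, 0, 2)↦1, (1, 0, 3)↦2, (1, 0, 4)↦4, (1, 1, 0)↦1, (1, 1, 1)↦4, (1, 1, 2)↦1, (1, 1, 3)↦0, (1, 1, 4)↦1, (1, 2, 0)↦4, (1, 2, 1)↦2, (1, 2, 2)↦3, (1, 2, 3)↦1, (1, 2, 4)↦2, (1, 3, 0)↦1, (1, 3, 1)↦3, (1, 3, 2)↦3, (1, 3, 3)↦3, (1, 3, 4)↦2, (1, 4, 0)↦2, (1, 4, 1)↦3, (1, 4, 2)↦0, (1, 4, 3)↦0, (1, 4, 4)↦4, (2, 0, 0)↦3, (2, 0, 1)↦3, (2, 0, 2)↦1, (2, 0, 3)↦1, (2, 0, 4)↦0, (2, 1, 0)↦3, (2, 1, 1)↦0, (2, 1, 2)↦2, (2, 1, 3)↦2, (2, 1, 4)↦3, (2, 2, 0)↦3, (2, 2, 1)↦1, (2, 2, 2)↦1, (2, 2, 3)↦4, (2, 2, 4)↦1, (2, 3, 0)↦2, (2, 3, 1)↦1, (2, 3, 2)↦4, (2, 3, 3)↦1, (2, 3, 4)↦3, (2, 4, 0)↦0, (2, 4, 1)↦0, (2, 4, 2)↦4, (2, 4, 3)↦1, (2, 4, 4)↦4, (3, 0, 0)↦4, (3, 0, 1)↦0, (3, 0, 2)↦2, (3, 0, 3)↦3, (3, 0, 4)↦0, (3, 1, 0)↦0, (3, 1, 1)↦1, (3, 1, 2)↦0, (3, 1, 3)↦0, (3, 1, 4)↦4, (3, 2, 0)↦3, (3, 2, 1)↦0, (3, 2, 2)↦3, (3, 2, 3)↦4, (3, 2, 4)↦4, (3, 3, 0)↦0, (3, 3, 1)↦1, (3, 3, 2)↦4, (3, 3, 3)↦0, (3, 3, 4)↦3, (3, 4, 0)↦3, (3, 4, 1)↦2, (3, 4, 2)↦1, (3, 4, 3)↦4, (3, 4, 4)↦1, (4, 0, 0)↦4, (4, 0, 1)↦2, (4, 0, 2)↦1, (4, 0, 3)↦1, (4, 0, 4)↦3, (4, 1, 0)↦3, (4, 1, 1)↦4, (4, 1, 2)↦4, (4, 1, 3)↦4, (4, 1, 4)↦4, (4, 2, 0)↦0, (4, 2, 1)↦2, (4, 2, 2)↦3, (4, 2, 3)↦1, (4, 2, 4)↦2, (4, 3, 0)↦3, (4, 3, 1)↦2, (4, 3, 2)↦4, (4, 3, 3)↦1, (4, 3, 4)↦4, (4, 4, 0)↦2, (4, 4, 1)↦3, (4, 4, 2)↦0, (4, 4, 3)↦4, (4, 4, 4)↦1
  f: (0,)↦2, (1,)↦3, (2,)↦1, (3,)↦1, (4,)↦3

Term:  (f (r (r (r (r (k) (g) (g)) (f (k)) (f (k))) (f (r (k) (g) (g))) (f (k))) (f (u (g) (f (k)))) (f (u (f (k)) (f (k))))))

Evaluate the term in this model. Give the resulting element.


  k = 4
  g = 3
  g = 3
  (r (k) (g) (g)) = r(4, 3, 3) = 1
  k = 4
  (f (k)) = f(4,) = 3
  k = 4
  (f (k)) = f(4,) = 3
  (r (r (k) (g) (g)) (f (k)) (f (k))) = r(1, 3, 3) = 3
  k = 4
  g = 3
  g = 3
  (r (k) (g) (g)) = r(4, 3, 3) = 1
  (f (r (k) (g) (g))) = f(1,) = 3
  k = 4
  (f (k)) = f(4,) = 3
  (r (r (r (k) (g) (g)) (f (k)) (f (k))) (f (r (k) (g) (g))) (f (k))) = r(3, 3, 3) = 0
  g = 3
  k = 4
  (f (k)) = f(4,) = 3
  (u (g) (f (k))) = u(3, 3) = 1
  (f (u (g) (f (k)))) = f(1,) = 3
  k = 4
  (f (k)) = f(4,) = 3
  k = 4
  (f (k)) = f(4,) = 3
  (u (f (k)) (f (k))) = u(3, 3) = 1
  (f (u (f (k)) (f (k)))) = f(1,) = 3
  (r (r (r (r (k) (g) (g)) (f (k)) (f (k))) (f (r (k) (g) (g))) (f (k))) (f (u (g) (f (k)))) (f (u (f (k)) (f (k))))) = r(0, 3, 3) = 2
  (f (r (r (r (r (k) (g) (g)) (f (k)) (f (k))) (f (r (k) (g) (g))) (f (k))) (f (u (g) (f (k)))) (f (u (f (k)) (f (k)))))) = f(2,) = 1

value = 1


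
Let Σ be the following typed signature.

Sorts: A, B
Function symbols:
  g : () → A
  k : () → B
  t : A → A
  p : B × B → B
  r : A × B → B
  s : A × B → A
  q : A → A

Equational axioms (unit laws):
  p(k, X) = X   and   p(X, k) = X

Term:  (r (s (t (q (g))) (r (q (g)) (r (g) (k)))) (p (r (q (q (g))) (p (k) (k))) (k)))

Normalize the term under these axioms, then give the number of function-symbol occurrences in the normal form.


1. (r (s (t (q (g))) (r (q (g)) (r (g) (k)))) (p (r (q (q (g))) (p (k) (k))) (k)))  →  (r (s (t (q (g))) (r (q (g)) (r (g) (k)))) (r (q (q (g))) (p (k) (k))))
2. (r (s (t (q (g))) (r (q (g)) (r (g) (k)))) (r (q (q (g))) (p (k) (k))))  →  (r (s (t (q (g))) (r (q (g)) (r (g) (k)))) (r (q (q (g))) (k)))
normal form: (r (s (t (q (g))) (r (q (g)) (r (g) (k)))) (r (q (q (g))) (k)))

size = 16


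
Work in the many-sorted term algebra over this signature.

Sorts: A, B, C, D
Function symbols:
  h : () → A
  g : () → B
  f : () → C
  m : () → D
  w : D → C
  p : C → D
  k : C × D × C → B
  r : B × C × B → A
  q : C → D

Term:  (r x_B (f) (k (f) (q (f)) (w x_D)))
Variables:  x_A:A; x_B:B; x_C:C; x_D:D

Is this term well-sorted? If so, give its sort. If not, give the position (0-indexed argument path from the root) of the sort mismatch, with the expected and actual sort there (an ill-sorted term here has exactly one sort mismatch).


well-sorted; sort = A

  x_B : B
  (f) : C
    (f) : C
      (f) : C
    (q (f)) : D
      x_D : D
    (w x_D) : C
  (k (f) (q (f)) (w x_D)) : B
(r x_B (f) (k (f) (q (f)) (w x_D))) : A


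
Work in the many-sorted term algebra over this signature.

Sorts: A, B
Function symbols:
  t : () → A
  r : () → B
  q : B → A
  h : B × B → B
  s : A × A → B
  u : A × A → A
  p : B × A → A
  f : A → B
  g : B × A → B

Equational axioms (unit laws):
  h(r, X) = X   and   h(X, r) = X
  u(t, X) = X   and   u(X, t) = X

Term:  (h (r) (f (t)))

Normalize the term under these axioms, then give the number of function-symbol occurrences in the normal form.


1. (h (r) (f (t)))  →  (f (t))
normal form: (f (t))

size = 2
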